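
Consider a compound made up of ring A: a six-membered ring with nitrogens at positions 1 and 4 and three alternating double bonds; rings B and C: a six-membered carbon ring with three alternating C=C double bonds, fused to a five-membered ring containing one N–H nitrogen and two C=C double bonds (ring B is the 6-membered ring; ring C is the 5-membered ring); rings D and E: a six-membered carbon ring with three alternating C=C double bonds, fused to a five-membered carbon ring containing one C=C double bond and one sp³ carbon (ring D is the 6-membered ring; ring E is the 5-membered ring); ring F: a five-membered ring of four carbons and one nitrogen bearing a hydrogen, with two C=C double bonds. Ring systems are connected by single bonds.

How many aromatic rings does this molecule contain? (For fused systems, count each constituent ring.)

5

Ring A is fully conjugated (every ring atom contributes a p orbital); 3 ring double bonds give 6 π electrons. 6 = 4(1)+2, so ring A is aromatic (pyrazine).
Rings B and C form a fused bicyclic system (with one N–H) with 9 sp² atoms and 10 π electrons from ring double bonds plus a heteroatom lone pair. 10 = 4(2)+2, so the system is aromatic and both rings count as aromatic (indole).
Ring D has a continuous p-orbital overlap around the ring; 3 ring double bonds give 6 π electrons. Since 6 = 4n+2 (n=1), ring D is aromatic (benzene ring).
Ring E has one sp³ carbon, so it is not fully conjugated — not aromatic (cyclopentene ring).
Ring F has a continuous p-orbital overlap around the ring; 2 ring double bonds (4 π electrons) plus a heteroatom lone pair (2) give 6 π electrons. Since 6 = 4n+2 (n=1), ring F is aromatic (pyrrole).
Aromatic: A, B, C, D, F. Total: 5.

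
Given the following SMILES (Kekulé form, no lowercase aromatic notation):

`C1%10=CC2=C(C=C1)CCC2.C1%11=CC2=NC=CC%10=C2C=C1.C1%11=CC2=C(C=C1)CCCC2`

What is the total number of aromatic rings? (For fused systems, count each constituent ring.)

The SMILES encodes a six-membered carbon ring with three alternating C=C double bonds, fused to a saturated five-membered carbon ring; two fused six-membered rings, each with three alternating double bonds; one ring is all carbon and the other has one ring nitrogen; a six-membered carbon ring with three alternating C=C double bonds, fused to a saturated six-membered carbon ring.
The 6-membered ring is planar and fully conjugated; 3 ring double bonds give 6 π electrons. Since 6 = 4n+2 (n=1), it is aromatic (benzene ring).
The 5-membered ring has three sp³ carbons, so it is not fully conjugated — not aromatic (cyclopentane ring).
The fused 6/6-membered bicyclic (with one nitrogen) is a single π system with 10 sp² atoms and 10 π electrons from ring double bonds. 10 = 4(2)+2, so the system is aromatic and both rings count as aromatic (quinoline).
The second 6-membered ring is planar and fully conjugated; 3 ring double bonds give 6 π electrons. 6 = 4(1)+2, so it is aromatic (benzene ring).
The third 6-membered ring has four sp³ carbons, so it is not fully conjugated — not aromatic (cyclohexane ring).
4 of the 6 rings are aromatic. Total: 4.

4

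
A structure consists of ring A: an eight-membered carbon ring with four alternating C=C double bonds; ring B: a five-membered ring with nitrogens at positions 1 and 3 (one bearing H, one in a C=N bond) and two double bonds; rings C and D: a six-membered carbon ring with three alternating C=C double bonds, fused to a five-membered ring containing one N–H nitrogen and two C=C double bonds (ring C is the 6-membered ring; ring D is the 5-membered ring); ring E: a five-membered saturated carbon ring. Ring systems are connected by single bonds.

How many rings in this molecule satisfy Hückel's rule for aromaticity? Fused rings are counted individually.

3

Ring A has only sp² ring atoms; a planar conformation would have a fully conjugated π system of 8 electrons. But 8 = 4(2), which is 4n not 4n+2, so ring A is not aromatic (cyclooctatetraene) — cyclooctatetraene distorts into a non-planar tub to avoid antiaromaticity.
Ring B is fully conjugated (every ring atom contributes a p orbital); 2 ring double bonds (4 π electrons) plus a heteroatom lone pair (2) give 6 π electrons. 6 = 4(1)+2, so ring B is aromatic (imidazole).
Rings C and D form a fused bicyclic system (with one N–H) with 9 sp² atoms and 10 π electrons from ring double bonds plus a heteroatom lone pair. 10 = 4(2)+2, so the system is aromatic and both rings count as aromatic (indole).
Ring E has only sp³ atoms, so it is not fully conjugated — not aromatic (cyclopentane).
Aromatic: B, C, D. Total: 3.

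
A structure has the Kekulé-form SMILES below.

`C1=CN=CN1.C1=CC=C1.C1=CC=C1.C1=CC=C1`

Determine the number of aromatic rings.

1

The SMILES encodes a five-membered ring with nitrogens at positions 1 and 3 (one bearing H, one in a C=N bond) and two double bonds; a four-membered carbon ring with two alternating C=C double bonds; a four-membered carbon ring with two alternating C=C double bonds; a four-membered carbon ring with two alternating C=C double bonds.
The 5-membered ring with two nitrogens (one N–H, one =N–) is planar and fully conjugated; 2 ring double bonds (4 π electrons) plus a heteroatom lone pair (2) give 6 π electrons. Since 6 = 4n+2 (n=1), it is aromatic (imidazole).
The 4-membered ring has only sp² ring atoms; a planar conformation would have a fully conjugated π system of 4 electrons. But 4 = 4(1), which is 4n not 4n+2, so it is not aromatic (cyclobutadiene) — cyclobutadiene is antiaromatic and distorts to a rectangle.
The second 4-membered ring has only sp² ring atoms; a planar conformation would have a fully conjugated π system of 4 electrons. But 4 = 4(1), which is 4n not 4n+2, so it is not aromatic (cyclobutadiene) — cyclobutadiene is antiaromatic and distorts to a rectangle.
The third 4-membered ring has only sp² ring atoms; a planar conformation would have a fully conjugated π system of 4 electrons. But 4 = 4(1), which is 4n not 4n+2, so it is not aromatic (cyclobutadiene) — cyclobutadiene is antiaromatic and distorts to a rectangle.
1 of the 4 rings is aromatic. Total: 1.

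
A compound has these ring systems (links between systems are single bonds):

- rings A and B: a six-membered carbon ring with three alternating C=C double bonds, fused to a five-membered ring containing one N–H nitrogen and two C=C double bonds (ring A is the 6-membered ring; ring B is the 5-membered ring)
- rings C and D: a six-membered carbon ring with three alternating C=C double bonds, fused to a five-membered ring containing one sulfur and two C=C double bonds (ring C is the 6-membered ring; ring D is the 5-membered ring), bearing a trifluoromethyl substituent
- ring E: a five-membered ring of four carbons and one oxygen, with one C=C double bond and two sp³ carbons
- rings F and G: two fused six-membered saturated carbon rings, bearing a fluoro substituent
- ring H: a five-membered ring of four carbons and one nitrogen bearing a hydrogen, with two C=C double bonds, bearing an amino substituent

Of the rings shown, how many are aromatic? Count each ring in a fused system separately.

Rings A and B form a fused bicyclic system (with one N–H) with 9 sp² atoms and 10 π electrons from ring double bonds plus a heteroatom lone pair. 10 = 4(2)+2, so the system is aromatic and both rings count as aromatic (indole).
Rings C and D form a fused bicyclic system (with one sulfur) with 9 sp² atoms and 10 π electrons from ring double bonds plus a heteroatom lone pair. 10 = 4(2)+2, so the system is aromatic and both rings count as aromatic (benzothiophene).
Ring E has two sp³ carbons, so it is not fully conjugated — not aromatic (2,3-dihydrofuran).
Ring F has only sp³ atoms, so it is not fully conjugated — not aromatic (cyclohexane ring).
Ring G has only sp³ atoms, so it is not fully conjugated — not aromatic (cyclohexane ring).
Ring H has a continuous p-orbital overlap around the ring; 2 ring double bonds (4 π electrons) plus a heteroatom lone pair (2) give 6 π electrons. That satisfies 4n+2 with n=1, so ring H is aromatic (pyrrole).
Aromatic: A, B, C, D, H. Total: 5.

5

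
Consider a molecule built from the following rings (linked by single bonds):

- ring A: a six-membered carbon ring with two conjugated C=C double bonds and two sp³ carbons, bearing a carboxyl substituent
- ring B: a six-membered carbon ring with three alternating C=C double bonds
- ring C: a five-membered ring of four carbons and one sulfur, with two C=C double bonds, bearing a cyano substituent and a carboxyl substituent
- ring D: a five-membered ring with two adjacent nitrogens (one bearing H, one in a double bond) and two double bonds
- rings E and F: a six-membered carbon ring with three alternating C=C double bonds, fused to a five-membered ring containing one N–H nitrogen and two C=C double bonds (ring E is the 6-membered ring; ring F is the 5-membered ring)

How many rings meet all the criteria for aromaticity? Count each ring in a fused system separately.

Ring A has two sp³ carbons, so it is not fully conjugated — not aromatic (1,3-cyclohexadiene).
Ring B is planar and fully conjugated; 3 ring double bonds give 6 π electrons. 6 = 4(1)+2, so ring B is aromatic (benzene).
Ring C is planar and fully conjugated; 2 ring double bonds (4 π electrons) plus a heteroatom lone pair (2) give 6 π electrons. 6 = 4(1)+2, so ring C is aromatic (thiophene).
Ring D is fully conjugated (every ring atom contributes a p orbital); 2 ring double bonds (4 π electrons) plus a heteroatom lone pair (2) give 6 π electrons. That satisfies 4n+2 with n=1, so ring D is aromatic (pyrazole).
Rings E and F form a fused bicyclic system (with one N–H) with 9 sp² atoms and 10 π electrons from ring double bonds plus a heteroatom lone pair. 10 = 4(2)+2, so the system is aromatic and both rings count as aromatic (indole).
Aromatic: B, C, D, E, F. Total: 5.

5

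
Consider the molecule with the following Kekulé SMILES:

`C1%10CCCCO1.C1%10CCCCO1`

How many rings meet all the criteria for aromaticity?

0

The SMILES encodes a six-membered saturated ring of five carbons and one oxygen; a six-membered saturated ring of five carbons and one oxygen.
The 6-membered ring with one oxygen has only sp³ atoms, so it is not fully conjugated — not aromatic (tetrahydropyran).
The second 6-membered ring with one oxygen has only sp³ atoms, so it is not fully conjugated — not aromatic (tetrahydropyran).
None of the rings are aromatic. Total: 0.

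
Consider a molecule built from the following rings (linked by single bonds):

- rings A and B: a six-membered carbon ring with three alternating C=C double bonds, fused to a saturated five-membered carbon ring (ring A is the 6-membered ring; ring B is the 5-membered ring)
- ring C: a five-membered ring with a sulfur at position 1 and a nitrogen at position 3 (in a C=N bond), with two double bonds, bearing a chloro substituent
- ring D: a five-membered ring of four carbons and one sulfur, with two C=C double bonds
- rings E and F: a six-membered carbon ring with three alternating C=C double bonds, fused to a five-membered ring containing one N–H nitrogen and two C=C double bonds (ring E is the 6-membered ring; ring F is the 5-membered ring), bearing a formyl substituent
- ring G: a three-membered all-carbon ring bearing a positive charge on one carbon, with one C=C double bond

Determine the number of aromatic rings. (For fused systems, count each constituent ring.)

6

Ring A has a continuous p-orbital overlap around the ring; 3 ring double bonds give 6 π electrons. Since 6 = 4n+2 (n=1), ring A is aromatic (benzene ring).
Ring B has three sp³ carbons, so it is not fully conjugated — not aromatic (cyclopentane ring).
Ring C is fully conjugated (every ring atom contributes a p orbital); 2 ring double bonds (4 π electrons) plus a heteroatom lone pair (2) give 6 π electrons. Since 6 = 4n+2 (n=1), ring C is aromatic (thiazole).
Ring D has a continuous p-orbital overlap around the ring; 2 ring double bonds (4 π electrons) plus a heteroatom lone pair (2) give 6 π electrons. That satisfies 4n+2 with n=1, so ring D is aromatic (thiophene).
Rings E and F form a fused bicyclic system (with one N–H) with 9 sp² atoms and 10 π electrons from ring double bonds plus a heteroatom lone pair. 10 = 4(2)+2, so the system is aromatic and both rings count as aromatic (indole).
Ring G has a continuous p-orbital overlap around the ring; 1 ring double bond (2 π electrons) plus the carbocation's empty p orbital (0, but keeps the ring conjugated) give 2 π electrons. 2 = 4(0)+2, so ring G is aromatic (cyclopropenyl cation).
Aromatic: A, C, D, E, F, G. Total: 6.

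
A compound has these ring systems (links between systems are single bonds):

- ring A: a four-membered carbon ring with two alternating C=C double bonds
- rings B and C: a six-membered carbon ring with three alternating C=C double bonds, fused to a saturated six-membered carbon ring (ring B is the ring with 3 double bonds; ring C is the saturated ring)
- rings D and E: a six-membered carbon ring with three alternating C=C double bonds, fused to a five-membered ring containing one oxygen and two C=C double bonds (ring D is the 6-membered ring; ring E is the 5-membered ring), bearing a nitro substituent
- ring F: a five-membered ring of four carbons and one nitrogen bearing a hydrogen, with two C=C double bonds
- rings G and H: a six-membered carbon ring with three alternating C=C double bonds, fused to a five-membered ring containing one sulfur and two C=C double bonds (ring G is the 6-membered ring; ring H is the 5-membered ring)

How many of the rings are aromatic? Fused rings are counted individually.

6

Ring A has only sp² ring atoms; a planar conformation would have a fully conjugated π system of 4 electrons. But 4 = 4(1), which is 4n not 4n+2, so ring A is not aromatic (cyclobutadiene) — cyclobutadiene is antiaromatic and distorts to a rectangle.
Ring B is planar and fully conjugated; 3 ring double bonds give 6 π electrons. That satisfies 4n+2 with n=1, so ring B is aromatic (benzene ring).
Ring C has four sp³ carbons, so it is not fully conjugated — not aromatic (cyclohexane ring).
Rings D and E form a fused bicyclic system (with one oxygen) with 9 sp² atoms and 10 π electrons from ring double bonds plus a heteroatom lone pair. 10 = 4(2)+2, so the system is aromatic and both rings count as aromatic (benzofuran).
Ring F is planar and fully conjugated; 2 ring double bonds (4 π electrons) plus a heteroatom lone pair (2) give 6 π electrons. That satisfies 4n+2 with n=1, so ring F is aromatic (pyrrole).
Rings G and H form a fused bicyclic system (with one sulfur) with 9 sp² atoms and 10 π electrons from ring double bonds plus a heteroatom lone pair. 10 = 4(2)+2, so the system is aromatic and both rings count as aromatic (benzothiophene).
Aromatic: B, D, E, F, G, H. Total: 6.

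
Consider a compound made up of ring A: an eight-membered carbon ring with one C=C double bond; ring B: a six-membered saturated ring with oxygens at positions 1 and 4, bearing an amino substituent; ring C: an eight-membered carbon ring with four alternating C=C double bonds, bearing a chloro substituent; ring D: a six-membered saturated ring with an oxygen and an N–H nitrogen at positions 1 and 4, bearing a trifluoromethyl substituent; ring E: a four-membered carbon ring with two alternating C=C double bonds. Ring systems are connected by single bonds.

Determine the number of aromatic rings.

Ring A has six sp³ carbons, so it is not fully conjugated — not aromatic (cyclooctene).
Ring B has only sp³ atoms, so it is not fully conjugated — not aromatic (1,4-dioxane).
Ring C has only sp² ring atoms; a planar conformation would have a fully conjugated π system of 8 electrons. But 8 = 4(2), which is 4n not 4n+2, so ring C is not aromatic (cyclooctatetraene) — cyclooctatetraene distorts into a non-planar tub to avoid antiaromaticity.
Ring D has only sp³ atoms, so it is not fully conjugated — not aromatic (morpholine).
Ring E has only sp² ring atoms; a planar conformation would have a fully conjugated π system of 4 electrons. But 4 = 4(1), which is 4n not 4n+2, so ring E is not aromatic (cyclobutadiene) — cyclobutadiene is antiaromatic and distorts to a rectangle.
No ring is aromatic. Total: 0.

0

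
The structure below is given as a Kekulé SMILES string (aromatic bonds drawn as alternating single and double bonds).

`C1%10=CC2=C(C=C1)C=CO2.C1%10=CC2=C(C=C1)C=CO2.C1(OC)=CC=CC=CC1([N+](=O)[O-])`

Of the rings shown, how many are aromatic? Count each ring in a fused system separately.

4

The SMILES encodes a six-membered carbon ring with three alternating C=C double bonds, fused to a five-membered ring containing one oxygen and two C=C double bonds; a six-membered carbon ring with three alternating C=C double bonds, fused to a five-membered ring containing one oxygen and two C=C double bonds; a seven-membered carbon ring with three C=C double bonds and one sp³ carbon.
The fused 6/5-membered bicyclic (with one oxygen) is a single π system with 9 sp² atoms and 10 π electrons from ring double bonds plus a heteroatom lone pair. 10 = 4(2)+2, so the system is aromatic and both rings count as aromatic (benzofuran).
The fused 6/5-membered bicyclic (with one oxygen) is a single π system with 9 sp² atoms and 10 π electrons from ring double bonds plus a heteroatom lone pair. 10 = 4(2)+2, so the system is aromatic and both rings count as aromatic (benzofuran).
The 7-membered ring has one sp³ carbon, so it is not fully conjugated — not aromatic (cycloheptatriene).
4 of the 5 rings are aromatic. Total: 4.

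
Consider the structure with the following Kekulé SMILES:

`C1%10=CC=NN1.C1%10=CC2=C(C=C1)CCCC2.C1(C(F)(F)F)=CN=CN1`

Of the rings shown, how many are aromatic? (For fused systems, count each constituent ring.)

The SMILES encodes a five-membered ring with two adjacent nitrogens (one bearing H, one in a double bond) and two double bonds; a six-membered carbon ring with three alternating C=C double bonds, fused to a saturated six-membered carbon ring; a five-membered ring with nitrogens at positions 1 and 3 (one bearing H, one in a C=N bond) and two double bonds.
The 5-membered ring with two adjacent nitrogens (one N–H, one =N–) has a continuous p-orbital overlap around the ring; 2 ring double bonds (4 π electrons) plus a heteroatom lone pair (2) give 6 π electrons. That satisfies 4n+2 with n=1, so it is aromatic (pyrazole).
The 6-membered ring is fully conjugated (every ring atom contributes a p orbital); 3 ring double bonds give 6 π electrons. 6 = 4(1)+2, so it is aromatic (benzene ring).
The second 6-membered ring has four sp³ carbons, so it is not fully conjugated — not aromatic (cyclohexane ring).
The 5-membered ring with two nitrogens (one N–H, one =N–) is planar and fully conjugated; 2 ring double bonds (4 π electrons) plus a heteroatom lone pair (2) give 6 π electrons. Since 6 = 4n+2 (n=1), it is aromatic (imidazole).
3 of the 4 rings are aromatic. Total: 3.

3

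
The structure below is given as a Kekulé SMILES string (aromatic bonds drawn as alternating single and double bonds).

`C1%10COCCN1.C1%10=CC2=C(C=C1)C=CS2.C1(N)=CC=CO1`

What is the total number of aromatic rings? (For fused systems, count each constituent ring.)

3

The SMILES encodes a six-membered saturated ring with an oxygen and an N–H nitrogen at positions 1 and 4; a six-membered carbon ring with three alternating C=C double bonds, fused to a five-membered ring containing one sulfur and two C=C double bonds; a five-membered ring of four carbons and one oxygen, with two C=C double bonds.
The 6-membered ring with one oxygen and one N–H (1,4) has only sp³ atoms, so it is not fully conjugated — not aromatic (morpholine).
The fused 6/5-membered bicyclic (with one sulfur) is a single π system with 9 sp² atoms and 10 π electrons from ring double bonds plus a heteroatom lone pair. 10 = 4(2)+2, so the system is aromatic and both rings count as aromatic (benzothiophene).
The 5-membered ring with one oxygen has a continuous p-orbital overlap around the ring; 2 ring double bonds (4 π electrons) plus a heteroatom lone pair (2) give 6 π electrons. That satisfies 4n+2 with n=1, so it is aromatic (furan).
3 of the 4 rings are aromatic. Total: 3.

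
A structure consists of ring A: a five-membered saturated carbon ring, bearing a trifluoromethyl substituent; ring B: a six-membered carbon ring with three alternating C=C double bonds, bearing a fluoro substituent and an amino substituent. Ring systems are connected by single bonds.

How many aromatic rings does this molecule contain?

1

Ring A has only sp³ atoms, so it is not fully conjugated — not aromatic (cyclopentane).
Ring B is planar and fully conjugated; 3 ring double bonds give 6 π electrons. 6 = 4(1)+2, so ring B is aromatic (benzene).
Aromatic: B. Total: 1.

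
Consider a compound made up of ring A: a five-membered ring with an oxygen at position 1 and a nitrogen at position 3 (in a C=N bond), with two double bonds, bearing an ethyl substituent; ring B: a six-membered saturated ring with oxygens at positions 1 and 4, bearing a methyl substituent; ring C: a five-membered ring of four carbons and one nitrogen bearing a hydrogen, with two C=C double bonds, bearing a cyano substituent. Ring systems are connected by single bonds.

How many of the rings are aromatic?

2

Ring A is fully conjugated (every ring atom contributes a p orbital); 2 ring double bonds (4 π electrons) plus a heteroatom lone pair (2) give 6 π electrons. 6 = 4(1)+2, so ring A is aromatic (oxazole).
Ring B has only sp³ atoms, so it is not fully conjugated — not aromatic (1,4-dioxane).
Ring C is fully conjugated (every ring atom contributes a p orbital); 2 ring double bonds (4 π electrons) plus a heteroatom lone pair (2) give 6 π electrons. 6 = 4(1)+2, so ring C is aromatic (pyrrole).
Aromatic: A, C. Total: 2.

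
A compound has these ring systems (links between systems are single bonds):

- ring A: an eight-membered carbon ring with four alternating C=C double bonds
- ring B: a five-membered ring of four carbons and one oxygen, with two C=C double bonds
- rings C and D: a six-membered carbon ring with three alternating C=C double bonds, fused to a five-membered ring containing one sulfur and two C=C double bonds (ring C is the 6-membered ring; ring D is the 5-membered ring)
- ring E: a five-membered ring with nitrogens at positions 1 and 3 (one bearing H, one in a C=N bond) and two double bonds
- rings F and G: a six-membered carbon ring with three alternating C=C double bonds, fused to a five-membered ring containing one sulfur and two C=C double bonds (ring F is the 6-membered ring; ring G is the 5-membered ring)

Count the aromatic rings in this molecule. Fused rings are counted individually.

6

Ring A has only sp² ring atoms; a planar conformation would have a fully conjugated π system of 8 electrons. But 8 = 4(2), which is 4n not 4n+2, so ring A is not aromatic (cyclooctatetraene) — cyclooctatetraene distorts into a non-planar tub to avoid antiaromaticity.
Ring B is fully conjugated (every ring atom contributes a p orbital); 2 ring double bonds (4 π electrons) plus a heteroatom lone pair (2) give 6 π electrons. Since 6 = 4n+2 (n=1), ring B is aromatic (furan).
Rings C and D form a fused bicyclic system (with one sulfur) with 9 sp² atoms and 10 π electrons from ring double bonds plus a heteroatom lone pair. 10 = 4(2)+2, so the system is aromatic and both rings count as aromatic (benzothiophene).
Ring E has a continuous p-orbital overlap around the ring; 2 ring double bonds (4 π electrons) plus a heteroatom lone pair (2) give 6 π electrons. Since 6 = 4n+2 (n=1), ring E is aromatic (imidazole).
Rings F and G form a fused bicyclic system (with one sulfur) with 9 sp² atoms and 10 π electrons from ring double bonds plus a heteroatom lone pair. 10 = 4(2)+2, so the system is aromatic and both rings count as aromatic (benzothiophene).
Aromatic: B, C, D, E, F, G. Total: 6.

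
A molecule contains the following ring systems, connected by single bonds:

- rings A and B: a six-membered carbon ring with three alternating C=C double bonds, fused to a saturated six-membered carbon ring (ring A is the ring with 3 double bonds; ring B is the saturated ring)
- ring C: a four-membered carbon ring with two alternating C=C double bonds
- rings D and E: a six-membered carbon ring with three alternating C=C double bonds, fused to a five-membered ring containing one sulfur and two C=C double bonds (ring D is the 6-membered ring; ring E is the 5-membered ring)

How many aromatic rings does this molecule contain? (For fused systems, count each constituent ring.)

Ring A is fully conjugated (every ring atom contributes a p orbital); 3 ring double bonds give 6 π electrons. 6 = 4(1)+2, so ring A is aromatic (benzene ring).
Ring B has four sp³ carbons, so it is not fully conjugated — not aromatic (cyclohexane ring).
Ring C has only sp² ring atoms; a planar conformation would have a fully conjugated π system of 4 electrons. But 4 = 4(1), which is 4n not 4n+2, so ring C is not aromatic (cyclobutadiene) — cyclobutadiene is antiaromatic and distorts to a rectangle.
Rings D and E form a fused bicyclic system (with one sulfur) with 9 sp² atoms and 10 π electrons from ring double bonds plus a heteroatom lone pair. 10 = 4(2)+2, so the system is aromatic and both rings count as aromatic (benzothiophene).
Aromatic: A, D, E. Total: 3.

3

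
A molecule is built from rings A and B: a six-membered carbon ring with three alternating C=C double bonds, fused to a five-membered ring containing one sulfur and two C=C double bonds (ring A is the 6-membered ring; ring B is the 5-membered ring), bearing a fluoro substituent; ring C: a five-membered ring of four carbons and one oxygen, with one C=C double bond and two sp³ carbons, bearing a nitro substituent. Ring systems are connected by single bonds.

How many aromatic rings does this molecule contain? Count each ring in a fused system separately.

2

Rings A and B form a fused bicyclic system (with one sulfur) with 9 sp² atoms and 10 π electrons from ring double bonds plus a heteroatom lone pair. 10 = 4(2)+2, so the system is aromatic and both rings count as aromatic (benzothiophene).
Ring C has two sp³ carbons, so it is not fully conjugated — not aromatic (2,3-dihydrofuran).
Aromatic: A, B. Total: 2.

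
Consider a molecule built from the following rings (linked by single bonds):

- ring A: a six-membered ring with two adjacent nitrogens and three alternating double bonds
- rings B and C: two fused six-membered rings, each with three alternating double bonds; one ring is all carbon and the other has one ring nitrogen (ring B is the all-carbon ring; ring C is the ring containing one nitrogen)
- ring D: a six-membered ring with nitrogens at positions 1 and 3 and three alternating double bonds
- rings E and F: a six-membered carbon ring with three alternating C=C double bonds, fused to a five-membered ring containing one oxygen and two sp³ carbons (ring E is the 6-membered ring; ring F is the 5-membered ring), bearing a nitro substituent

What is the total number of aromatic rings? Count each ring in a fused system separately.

5

Ring A is planar and fully conjugated; 3 ring double bonds give 6 π electrons. Since 6 = 4n+2 (n=1), ring A is aromatic (pyridazine).
Rings B and C form a fused bicyclic system (with one nitrogen) with 10 sp² atoms and 10 π electrons from ring double bonds. 10 = 4(2)+2, so the system is aromatic and both rings count as aromatic (quinoline).
Ring D is fully conjugated (every ring atom contributes a p orbital); 3 ring double bonds give 6 π electrons. 6 = 4(1)+2, so ring D is aromatic (pyrimidine).
Ring E is planar and fully conjugated; 3 ring double bonds give 6 π electrons. Since 6 = 4n+2 (n=1), ring E is aromatic (benzene ring).
Ring F has two sp³ carbons, so it is not fully conjugated — not aromatic (oxolane ring).
Aromatic: A, B, C, D, E. Total: 5.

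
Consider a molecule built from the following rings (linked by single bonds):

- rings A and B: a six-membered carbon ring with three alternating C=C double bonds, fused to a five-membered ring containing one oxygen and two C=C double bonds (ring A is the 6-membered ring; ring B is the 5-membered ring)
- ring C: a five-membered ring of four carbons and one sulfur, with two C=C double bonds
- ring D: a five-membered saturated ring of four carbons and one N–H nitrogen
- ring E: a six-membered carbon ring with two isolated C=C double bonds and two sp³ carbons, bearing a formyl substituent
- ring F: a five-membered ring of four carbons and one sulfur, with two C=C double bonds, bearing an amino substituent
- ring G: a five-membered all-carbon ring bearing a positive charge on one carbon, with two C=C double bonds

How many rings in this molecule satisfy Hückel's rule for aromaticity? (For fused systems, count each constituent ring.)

4

Rings A and B form a fused bicyclic system (with one oxygen) with 9 sp² atoms and 10 π electrons from ring double bonds plus a heteroatom lone pair. 10 = 4(2)+2, so the system is aromatic and both rings count as aromatic (benzofuran).
Ring C is planar and fully conjugated; 2 ring double bonds (4 π electrons) plus a heteroatom lone pair (2) give 6 π electrons. Since 6 = 4n+2 (n=1), ring C is aromatic (thiophene).
Ring D has only sp³ atoms, so it is not fully conjugated — not aromatic (pyrrolidine).
Ring E has two sp³ carbons, so it is not fully conjugated — not aromatic (1,4-cyclohexadiene).
Ring F is fully conjugated (every ring atom contributes a p orbital); 2 ring double bonds (4 π electrons) plus a heteroatom lone pair (2) give 6 π electrons. 6 = 4(1)+2, so ring F is aromatic (thiophene).
Ring G has only sp² ring atoms; a planar conformation would have a fully conjugated π system of 4 electrons. But 4 = 4(1), which is 4n not 4n+2, so ring G is not aromatic (cyclopentadienyl cation).
Aromatic: A, B, C, F. Total: 4.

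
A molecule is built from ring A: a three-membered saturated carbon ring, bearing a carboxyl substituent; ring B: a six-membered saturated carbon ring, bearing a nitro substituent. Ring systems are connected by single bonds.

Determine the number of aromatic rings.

0

Ring A has only sp³ atoms, so it is not fully conjugated — not aromatic (cyclopropane).
Ring B has only sp³ atoms, so it is not fully conjugated — not aromatic (cyclohexane).
No ring is aromatic. Total: 0.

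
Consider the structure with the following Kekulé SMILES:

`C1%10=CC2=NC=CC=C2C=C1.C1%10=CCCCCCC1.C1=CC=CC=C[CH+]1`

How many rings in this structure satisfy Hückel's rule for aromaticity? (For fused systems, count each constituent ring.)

3

The SMILES encodes two fused six-membered rings, each with three alternating double bonds; one ring is all carbon and the other has one ring nitrogen; an eight-membered carbon ring with one C=C double bond; a seven-membered all-carbon ring bearing a positive charge on one carbon, with three C=C double bonds.
The fused 6/6-membered bicyclic (with one nitrogen) is a single π system with 10 sp² atoms and 10 π electrons from ring double bonds. 10 = 4(2)+2, so the system is aromatic and both rings count as aromatic (quinoline).
The 8-membered ring has six sp³ carbons, so it is not fully conjugated — not aromatic (cyclooctene).
The 7-membered ring has a continuous p-orbital overlap around the ring; 3 ring double bonds (6 π electrons) plus the carbocation's empty p orbital (0, but keeps the ring conjugated) give 6 π electrons. 6 = 4(1)+2, so it is aromatic (tropylium cation).
3 of the 4 rings are aromatic. Total: 3.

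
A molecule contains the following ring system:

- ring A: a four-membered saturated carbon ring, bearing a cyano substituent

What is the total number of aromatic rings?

0

Ring A has only sp³ atoms, so it is not fully conjugated — not aromatic (cyclobutane).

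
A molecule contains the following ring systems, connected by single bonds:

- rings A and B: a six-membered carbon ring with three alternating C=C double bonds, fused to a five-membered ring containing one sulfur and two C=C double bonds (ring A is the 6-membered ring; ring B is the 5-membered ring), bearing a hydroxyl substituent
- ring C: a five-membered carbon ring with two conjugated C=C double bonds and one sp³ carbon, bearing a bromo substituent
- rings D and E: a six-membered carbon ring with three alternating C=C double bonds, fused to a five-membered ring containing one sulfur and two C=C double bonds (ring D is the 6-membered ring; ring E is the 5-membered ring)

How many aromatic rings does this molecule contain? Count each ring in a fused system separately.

4

Rings A and B form a fused bicyclic system (with one sulfur) with 9 sp² atoms and 10 π electrons from ring double bonds plus a heteroatom lone pair. 10 = 4(2)+2, so the system is aromatic and both rings count as aromatic (benzothiophene).
Ring C has one sp³ carbon, so it is not fully conjugated — not aromatic (cyclopentadiene).
Rings D and E form a fused bicyclic system (with one sulfur) with 9 sp² atoms and 10 π electrons from ring double bonds plus a heteroatom lone pair. 10 = 4(2)+2, so the system is aromatic and both rings count as aromatic (benzothiophene).
Aromatic: A, B, D, E. Total: 4.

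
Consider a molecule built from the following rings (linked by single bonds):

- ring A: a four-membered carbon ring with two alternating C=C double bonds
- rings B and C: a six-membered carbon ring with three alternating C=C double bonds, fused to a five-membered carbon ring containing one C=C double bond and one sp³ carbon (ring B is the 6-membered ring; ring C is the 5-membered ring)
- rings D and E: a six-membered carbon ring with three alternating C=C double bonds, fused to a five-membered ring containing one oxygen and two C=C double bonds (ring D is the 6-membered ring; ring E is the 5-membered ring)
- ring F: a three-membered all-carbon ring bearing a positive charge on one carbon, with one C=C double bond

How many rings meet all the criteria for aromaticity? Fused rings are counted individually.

4

Ring A has only sp² ring atoms; a planar conformation would have a fully conjugated π system of 4 electrons. But 4 = 4(1), which is 4n not 4n+2, so ring A is not aromatic (cyclobutadiene) — cyclobutadiene is antiaromatic and distorts to a rectangle.
Ring B is planar and fully conjugated; 3 ring double bonds give 6 π electrons. Since 6 = 4n+2 (n=1), ring B is aromatic (benzene ring).
Ring C has one sp³ carbon, so it is not fully conjugated — not aromatic (cyclopentene ring).
Rings D and E form a fused bicyclic system (with one oxygen) with 9 sp² atoms and 10 π electrons from ring double bonds plus a heteroatom lone pair. 10 = 4(2)+2, so the system is aromatic and both rings count as aromatic (benzofuran).
Ring F is planar and fully conjugated; 1 ring double bond (2 π electrons) plus the carbocation's empty p orbital (0, but keeps the ring conjugated) give 2 π electrons. Since 2 = 4n+2 (n=0), ring F is aromatic (cyclopropenyl cation).
Aromatic: B, D, E, F. Total: 4.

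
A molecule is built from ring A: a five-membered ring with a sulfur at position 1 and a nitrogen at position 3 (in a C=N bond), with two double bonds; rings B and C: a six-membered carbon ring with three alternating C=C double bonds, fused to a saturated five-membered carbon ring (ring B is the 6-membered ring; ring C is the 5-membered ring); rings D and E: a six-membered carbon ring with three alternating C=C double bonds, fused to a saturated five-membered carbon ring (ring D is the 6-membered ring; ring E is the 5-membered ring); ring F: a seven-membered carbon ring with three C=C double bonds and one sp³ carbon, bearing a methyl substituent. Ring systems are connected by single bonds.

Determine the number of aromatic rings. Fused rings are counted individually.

3

Ring A has a continuous p-orbital overlap around the ring; 2 ring double bonds (4 π electrons) plus a heteroatom lone pair (2) give 6 π electrons. 6 = 4(1)+2, so ring A is aromatic (thiazole).
Ring B is planar and fully conjugated; 3 ring double bonds give 6 π electrons. 6 = 4(1)+2, so ring B is aromatic (benzene ring).
Ring C has three sp³ carbons, so it is not fully conjugated — not aromatic (cyclopentane ring).
Ring D is planar and fully conjugated; 3 ring double bonds give 6 π electrons. Since 6 = 4n+2 (n=1), ring D is aromatic (benzene ring).
Ring E has three sp³ carbons, so it is not fully conjugated — not aromatic (cyclopentane ring).
Ring F has one sp³ carbon, so it is not fully conjugated — not aromatic (cycloheptatriene).
Aromatic: A, B, D. Total: 3.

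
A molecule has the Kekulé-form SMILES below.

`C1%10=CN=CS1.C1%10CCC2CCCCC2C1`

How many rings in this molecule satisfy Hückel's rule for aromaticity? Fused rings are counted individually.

1

The SMILES encodes a five-membered ring with a sulfur at position 1 and a nitrogen at position 3 (in a C=N bond), with two double bonds; two fused six-membered saturated carbon rings.
The 5-membered ring with one sulfur and one =N– is planar and fully conjugated; 2 ring double bonds (4 π electrons) plus a heteroatom lone pair (2) give 6 π electrons. 6 = 4(1)+2, so it is aromatic (thiazole).
The 6-membered ring has only sp³ atoms, so it is not fully conjugated — not aromatic (cyclohexane ring).
The second 6-membered ring has only sp³ atoms, so it is not fully conjugated — not aromatic (cyclohexane ring).
1 of the 3 rings is aromatic. Total: 1.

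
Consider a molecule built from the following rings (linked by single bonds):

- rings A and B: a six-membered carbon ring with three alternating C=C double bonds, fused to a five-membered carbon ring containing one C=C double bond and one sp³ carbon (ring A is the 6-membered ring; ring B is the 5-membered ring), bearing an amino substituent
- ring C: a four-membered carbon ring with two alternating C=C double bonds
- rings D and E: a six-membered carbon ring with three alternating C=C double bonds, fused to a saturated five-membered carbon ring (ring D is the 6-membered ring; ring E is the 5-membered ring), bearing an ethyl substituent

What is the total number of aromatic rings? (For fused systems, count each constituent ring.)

Ring A is fully conjugated (every ring atom contributes a p orbital); 3 ring double bonds give 6 π electrons. That satisfies 4n+2 with n=1, so ring A is aromatic (benzene ring).
Ring B has one sp³ carbon, so it is not fully conjugated — not aromatic (cyclopentene ring).
Ring C has only sp² ring atoms; a planar conformation would have a fully conjugated π system of 4 electrons. But 4 = 4(1), which is 4n not 4n+2, so ring C is not aromatic (cyclobutadiene) — cyclobutadiene is antiaromatic and distorts to a rectangle.
Ring D is planar and fully conjugated; 3 ring double bonds give 6 π electrons. Since 6 = 4n+2 (n=1), ring D is aromatic (benzene ring).
Ring E has three sp³ carbons, so it is not fully conjugated — not aromatic (cyclopentane ring).
Aromatic: A, D. Total: 2.

2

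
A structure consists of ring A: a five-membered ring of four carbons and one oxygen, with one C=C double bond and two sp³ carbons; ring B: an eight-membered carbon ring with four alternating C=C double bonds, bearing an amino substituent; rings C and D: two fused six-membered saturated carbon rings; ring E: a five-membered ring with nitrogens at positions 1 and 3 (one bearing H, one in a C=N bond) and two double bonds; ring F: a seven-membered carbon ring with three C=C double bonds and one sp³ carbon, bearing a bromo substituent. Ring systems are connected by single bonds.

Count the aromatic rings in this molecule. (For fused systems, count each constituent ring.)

1

Ring A has two sp³ carbons, so it is not fully conjugated — not aromatic (2,3-dihydrofuran).
Ring B has only sp² ring atoms; a planar conformation would have a fully conjugated π system of 8 electrons. But 8 = 4(2), which is 4n not 4n+2, so ring B is not aromatic (cyclooctatetraene) — cyclooctatetraene distorts into a non-planar tub to avoid antiaromaticity.
Ring C has only sp³ atoms, so it is not fully conjugated — not aromatic (cyclohexane ring).
Ring D has only sp³ atoms, so it is not fully conjugated — not aromatic (cyclohexane ring).
Ring E is fully conjugated (every ring atom contributes a p orbital); 2 ring double bonds (4 π electrons) plus a heteroatom lone pair (2) give 6 π electrons. Since 6 = 4n+2 (n=1), ring E is aromatic (imidazole).
Ring F has one sp³ carbon, so it is not fully conjugated — not aromatic (cycloheptatriene).
Aromatic: E. Total: 1.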